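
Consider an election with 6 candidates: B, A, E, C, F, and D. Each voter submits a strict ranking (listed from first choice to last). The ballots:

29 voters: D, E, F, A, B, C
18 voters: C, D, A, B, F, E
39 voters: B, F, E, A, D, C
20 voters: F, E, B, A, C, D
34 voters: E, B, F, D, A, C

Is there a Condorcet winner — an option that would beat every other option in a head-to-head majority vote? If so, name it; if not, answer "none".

Checking pairwise contests:
E beats B 83–57.
B beats A 93–47.
F beats E 77–63.
B beats C 122–18.
B beats F 91–49.
B beats D 93–47.
Every option loses at least one head-to-head, so there is no Condorcet winner.

none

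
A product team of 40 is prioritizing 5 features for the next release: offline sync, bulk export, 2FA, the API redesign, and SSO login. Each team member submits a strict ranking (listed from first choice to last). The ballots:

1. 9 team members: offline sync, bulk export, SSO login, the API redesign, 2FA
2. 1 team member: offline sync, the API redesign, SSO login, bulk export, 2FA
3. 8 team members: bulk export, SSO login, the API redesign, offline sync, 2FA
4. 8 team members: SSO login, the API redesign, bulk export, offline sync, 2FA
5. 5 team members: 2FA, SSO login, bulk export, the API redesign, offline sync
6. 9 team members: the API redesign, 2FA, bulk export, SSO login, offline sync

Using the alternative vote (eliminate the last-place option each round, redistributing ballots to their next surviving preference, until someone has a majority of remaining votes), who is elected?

SSO login

Round 1: offline sync 10, bulk export 8, 2FA 5, the API redesign 9, SSO login 8. Eliminate 2FA.
Round 2: offline sync 10, bulk export 8, the API redesign 9, SSO login 13. Eliminate bulk export.
Round 3: offline sync 10, the API redesign 9, SSO login 21. SSO login has a majority.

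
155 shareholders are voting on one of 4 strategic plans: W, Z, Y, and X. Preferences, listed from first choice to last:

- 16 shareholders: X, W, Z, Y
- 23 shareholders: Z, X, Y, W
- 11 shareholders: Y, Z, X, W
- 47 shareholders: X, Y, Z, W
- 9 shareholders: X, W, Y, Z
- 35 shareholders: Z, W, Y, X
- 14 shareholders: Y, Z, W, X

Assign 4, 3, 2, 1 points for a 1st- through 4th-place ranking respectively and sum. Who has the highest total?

Z

W: 16·3 + 23·1 + 11·1 + 47·1 + 9·3 + 35·3 + 14·2 = 289
Z: 16·2 + 23·4 + 11·3 + 47·2 + 9·1 + 35·4 + 14·3 = 442
Y: 16·1 + 23·2 + 11·4 + 47·3 + 9·2 + 35·2 + 14·4 = 391
X: 16·4 + 23·3 + 11·2 + 47·4 + 9·4 + 35·1 + 14·1 = 428
Z has the highest Borda score (442).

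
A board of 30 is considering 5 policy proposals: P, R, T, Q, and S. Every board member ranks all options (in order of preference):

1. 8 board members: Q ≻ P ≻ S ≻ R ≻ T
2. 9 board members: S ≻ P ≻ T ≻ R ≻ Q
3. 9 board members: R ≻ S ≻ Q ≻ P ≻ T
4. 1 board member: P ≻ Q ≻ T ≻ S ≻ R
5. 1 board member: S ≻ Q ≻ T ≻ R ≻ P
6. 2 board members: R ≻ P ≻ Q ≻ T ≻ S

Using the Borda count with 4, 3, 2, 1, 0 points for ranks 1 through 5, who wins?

P: 8·3 + 9·3 + 9·1 + 1·4 + 1·0 + 2·3 = 70
R: 8·1 + 9·1 + 9·4 + 1·0 + 1·1 + 2·4 = 62
T: 8·0 + 9·2 + 9·0 + 1·2 + 1·2 + 2·1 = 24
Q: 8·4 + 9·0 + 9·2 + 1·3 + 1·3 + 2·2 = 60
S: 8·2 + 9·4 + 9·3 + 1·1 + 1·4 + 2·0 = 84
S has the highest Borda score (84).

S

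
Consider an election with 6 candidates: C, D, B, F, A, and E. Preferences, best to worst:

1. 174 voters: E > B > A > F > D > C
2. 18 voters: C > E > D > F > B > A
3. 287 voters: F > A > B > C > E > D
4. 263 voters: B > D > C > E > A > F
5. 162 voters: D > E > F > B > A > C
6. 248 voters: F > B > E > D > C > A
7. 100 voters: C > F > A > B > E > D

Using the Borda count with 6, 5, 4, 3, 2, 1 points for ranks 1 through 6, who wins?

C: 174·1 + 18·6 + 287·3 + 263·4 + 162·1 + 248·2 + 100·6 = 3453
D: 174·2 + 18·4 + 287·1 + 263·5 + 162·6 + 248·3 + 100·1 = 3838
B: 174·5 + 18·2 + 287·4 + 263·6 + 162·3 + 248·5 + 100·3 = 5658
F: 174·3 + 18·3 + 287·6 + 263·1 + 162·4 + 248·6 + 100·5 = 5197
A: 174·4 + 18·1 + 287·5 + 263·2 + 162·2 + 248·1 + 100·4 = 3647
E: 174·6 + 18·5 + 287·2 + 263·3 + 162·5 + 248·4 + 100·2 = 4499
B has the highest Borda score (5658).

B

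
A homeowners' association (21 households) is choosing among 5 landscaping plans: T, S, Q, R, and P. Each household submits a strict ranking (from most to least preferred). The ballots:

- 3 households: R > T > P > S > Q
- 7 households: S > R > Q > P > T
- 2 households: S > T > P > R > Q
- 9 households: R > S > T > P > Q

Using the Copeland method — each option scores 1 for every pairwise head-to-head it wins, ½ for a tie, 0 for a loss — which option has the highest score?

T: beats Q and P; loses to S and R → score 2.
S: beats T, Q, and P; loses to R → score 3.
Q: loses to T, S, R, and P → score 0.
R: beats T, S, Q, and P → score 4.
P: beats Q; loses to T, S, and R → score 1.
R has the best pairwise record.

R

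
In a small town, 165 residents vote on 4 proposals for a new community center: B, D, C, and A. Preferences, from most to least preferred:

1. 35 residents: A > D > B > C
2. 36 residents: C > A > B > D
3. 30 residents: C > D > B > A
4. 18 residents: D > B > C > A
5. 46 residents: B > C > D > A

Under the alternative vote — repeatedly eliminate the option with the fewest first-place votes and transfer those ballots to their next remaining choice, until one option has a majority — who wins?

B

Round 1: B 46, D 18, C 66, A 35. Eliminate D.
Round 2: B 64, C 66, A 35. Eliminate A.
Round 3: B 99, C 66. B has a majority.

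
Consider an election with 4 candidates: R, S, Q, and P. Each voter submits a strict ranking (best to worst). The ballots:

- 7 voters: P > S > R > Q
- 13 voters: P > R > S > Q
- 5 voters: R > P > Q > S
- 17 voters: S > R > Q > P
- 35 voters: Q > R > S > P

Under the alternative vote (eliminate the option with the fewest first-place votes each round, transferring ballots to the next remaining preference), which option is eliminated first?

R

Round 1: R 5, S 17, Q 35, P 20. Eliminate R.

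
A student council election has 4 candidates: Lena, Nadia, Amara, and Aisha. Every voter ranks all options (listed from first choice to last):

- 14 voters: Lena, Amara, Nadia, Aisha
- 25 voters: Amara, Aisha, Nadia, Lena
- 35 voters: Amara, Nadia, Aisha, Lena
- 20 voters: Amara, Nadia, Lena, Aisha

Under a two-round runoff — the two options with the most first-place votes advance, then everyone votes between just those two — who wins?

Amara

Round 1 first-place votes: Lena 14, Nadia 0, Amara 80, Aisha 0.
Amara and Lena advance.
Runoff: Amara is preferred to Lena by 80 voters; Lena by 14.
Amara wins the runoff.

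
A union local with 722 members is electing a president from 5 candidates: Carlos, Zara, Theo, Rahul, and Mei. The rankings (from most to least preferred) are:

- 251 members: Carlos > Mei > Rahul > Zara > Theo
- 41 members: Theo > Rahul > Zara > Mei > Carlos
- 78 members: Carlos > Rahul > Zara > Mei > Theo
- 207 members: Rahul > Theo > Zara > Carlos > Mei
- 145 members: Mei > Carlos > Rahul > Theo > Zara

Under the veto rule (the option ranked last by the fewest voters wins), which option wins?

Rahul

Last-place votes: Carlos 41, Zara 145, Theo 329, Rahul 0, Mei 207.
Rahul is ranked last by the fewest voters, so Rahul wins.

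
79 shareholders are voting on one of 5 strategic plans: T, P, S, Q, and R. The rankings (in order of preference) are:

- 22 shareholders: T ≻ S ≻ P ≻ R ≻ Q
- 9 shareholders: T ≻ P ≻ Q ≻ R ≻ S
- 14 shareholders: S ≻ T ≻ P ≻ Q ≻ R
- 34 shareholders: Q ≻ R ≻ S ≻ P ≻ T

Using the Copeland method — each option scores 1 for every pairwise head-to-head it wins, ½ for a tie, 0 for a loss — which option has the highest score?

T

T: beats P, Q, and R; loses to S → score 3.
P: beats Q and R; loses to T and S → score 2.
S: beats T and P; loses to Q and R → score 2.
Q: beats S and R; loses to T and P → score 2.
R: beats S; loses to T, P, and Q → score 1.
T has the best pairwise record.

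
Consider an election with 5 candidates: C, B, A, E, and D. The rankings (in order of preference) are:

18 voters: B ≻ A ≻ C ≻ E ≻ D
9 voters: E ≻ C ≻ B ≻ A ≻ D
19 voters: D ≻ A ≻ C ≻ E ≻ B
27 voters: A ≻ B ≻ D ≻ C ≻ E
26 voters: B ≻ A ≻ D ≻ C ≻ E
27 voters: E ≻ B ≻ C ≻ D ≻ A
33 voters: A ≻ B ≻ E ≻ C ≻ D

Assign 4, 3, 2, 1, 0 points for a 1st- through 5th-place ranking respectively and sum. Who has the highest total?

B

C: 18·2 + 9·3 + 19·2 + 27·1 + 26·1 + 27·2 + 33·1 = 241
B: 18·4 + 9·2 + 19·0 + 27·3 + 26·4 + 27·3 + 33·3 = 455
A: 18·3 + 9·1 + 19·3 + 27·4 + 26·3 + 27·0 + 33·4 = 438
E: 18·1 + 9·4 + 19·1 + 27·0 + 26·0 + 27·4 + 33·2 = 247
D: 18·0 + 9·0 + 19·4 + 27·2 + 26·2 + 27·1 + 33·0 = 209
B has the highest Borda score (455).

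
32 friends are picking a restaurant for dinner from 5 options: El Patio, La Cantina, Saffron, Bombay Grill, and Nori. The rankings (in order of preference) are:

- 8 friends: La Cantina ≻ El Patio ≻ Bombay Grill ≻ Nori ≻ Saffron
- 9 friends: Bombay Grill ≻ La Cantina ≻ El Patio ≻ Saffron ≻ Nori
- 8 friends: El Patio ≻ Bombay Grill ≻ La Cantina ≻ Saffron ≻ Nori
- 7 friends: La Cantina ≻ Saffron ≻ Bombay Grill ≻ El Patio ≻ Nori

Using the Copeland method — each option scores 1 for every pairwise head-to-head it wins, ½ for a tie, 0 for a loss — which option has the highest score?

Bombay Grill

El Patio: beats Saffron and Nori; ties Bombay Grill; loses to La Cantina → score 2.5.
La Cantina: beats El Patio, Saffron, and Nori; loses to Bombay Grill → score 3.
Saffron: beats Nori; loses to El Patio, La Cantina, and Bombay Grill → score 1.
Bombay Grill: beats La Cantina, Saffron, and Nori; ties El Patio → score 3.5.
Nori: loses to El Patio, La Cantina, Saffron, and Bombay Grill → score 0.
Bombay Grill has the best pairwise record.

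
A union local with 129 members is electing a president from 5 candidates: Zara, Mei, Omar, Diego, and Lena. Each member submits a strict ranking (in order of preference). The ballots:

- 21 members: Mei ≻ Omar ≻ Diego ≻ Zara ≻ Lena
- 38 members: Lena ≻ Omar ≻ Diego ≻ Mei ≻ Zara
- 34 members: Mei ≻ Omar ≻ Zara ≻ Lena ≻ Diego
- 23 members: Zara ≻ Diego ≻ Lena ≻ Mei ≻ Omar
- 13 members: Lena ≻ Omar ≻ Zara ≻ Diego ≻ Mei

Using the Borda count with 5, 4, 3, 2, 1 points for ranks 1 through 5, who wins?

Zara: 21·2 + 38·1 + 34·3 + 23·5 + 13·3 = 336
Mei: 21·5 + 38·2 + 34·5 + 23·2 + 13·1 = 410
Omar: 21·4 + 38·4 + 34·4 + 23·1 + 13·4 = 447
Diego: 21·3 + 38·3 + 34·1 + 23·4 + 13·2 = 329
Lena: 21·1 + 38·5 + 34·2 + 23·3 + 13·5 = 413
Omar has the highest Borda score (447).

Omar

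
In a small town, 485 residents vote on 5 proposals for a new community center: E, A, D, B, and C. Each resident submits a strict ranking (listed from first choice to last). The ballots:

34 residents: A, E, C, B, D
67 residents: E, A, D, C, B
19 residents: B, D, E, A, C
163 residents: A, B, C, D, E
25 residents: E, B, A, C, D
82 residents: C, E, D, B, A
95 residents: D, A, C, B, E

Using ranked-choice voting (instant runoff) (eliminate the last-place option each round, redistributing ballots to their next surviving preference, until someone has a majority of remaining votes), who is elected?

A

Round 1: E 92, A 197, D 95, B 19, C 82. Eliminate B.
Round 2: E 92, A 197, D 114, C 82. Eliminate C.
Round 3: E 174, A 197, D 114. Eliminate D.
Round 4: E 193, A 292. A has a majority.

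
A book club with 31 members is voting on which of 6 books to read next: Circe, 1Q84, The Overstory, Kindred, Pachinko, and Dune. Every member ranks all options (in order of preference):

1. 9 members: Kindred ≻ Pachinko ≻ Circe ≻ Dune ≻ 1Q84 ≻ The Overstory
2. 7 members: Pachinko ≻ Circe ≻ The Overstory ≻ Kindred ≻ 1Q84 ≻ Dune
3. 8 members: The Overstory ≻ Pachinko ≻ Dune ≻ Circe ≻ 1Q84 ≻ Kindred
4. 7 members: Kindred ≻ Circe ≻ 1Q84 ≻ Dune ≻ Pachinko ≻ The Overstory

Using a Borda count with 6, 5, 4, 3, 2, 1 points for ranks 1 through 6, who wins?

Pachinko

Circe: 9·4 + 7·5 + 8·3 + 7·5 = 130
1Q84: 9·2 + 7·2 + 8·2 + 7·4 = 76
The Overstory: 9·1 + 7·4 + 8·6 + 7·1 = 92
Kindred: 9·6 + 7·3 + 8·1 + 7·6 = 125
Pachinko: 9·5 + 7·6 + 8·5 + 7·2 = 141
Dune: 9·3 + 7·1 + 8·4 + 7·3 = 87
Pachinko has the highest Borda score (141).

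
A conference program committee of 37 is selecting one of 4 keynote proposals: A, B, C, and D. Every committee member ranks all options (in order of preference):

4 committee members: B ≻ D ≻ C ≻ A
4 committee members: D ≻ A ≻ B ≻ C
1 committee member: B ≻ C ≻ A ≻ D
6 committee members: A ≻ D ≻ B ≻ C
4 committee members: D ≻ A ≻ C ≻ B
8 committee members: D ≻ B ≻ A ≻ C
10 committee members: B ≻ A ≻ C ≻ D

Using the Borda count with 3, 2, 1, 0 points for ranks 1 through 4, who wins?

A: 4·0 + 4·2 + 1·1 + 6·3 + 4·2 + 8·1 + 10·2 = 63
B: 4·3 + 4·1 + 1·3 + 6·1 + 4·0 + 8·2 + 10·3 = 71
C: 4·1 + 4·0 + 1·2 + 6·0 + 4·1 + 8·0 + 10·1 = 20
D: 4·2 + 4·3 + 1·0 + 6·2 + 4·3 + 8·3 + 10·0 = 68
B has the highest Borda score (71).

B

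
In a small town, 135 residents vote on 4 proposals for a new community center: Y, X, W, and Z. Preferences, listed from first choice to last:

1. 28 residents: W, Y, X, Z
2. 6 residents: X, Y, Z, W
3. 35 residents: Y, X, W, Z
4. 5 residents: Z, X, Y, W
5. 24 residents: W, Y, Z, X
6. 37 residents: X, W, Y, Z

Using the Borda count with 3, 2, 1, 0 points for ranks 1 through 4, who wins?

Y: 28·2 + 6·2 + 35·3 + 5·1 + 24·2 + 37·1 = 263
X: 28·1 + 6·3 + 35·2 + 5·2 + 24·0 + 37·3 = 237
W: 28·3 + 6·0 + 35·1 + 5·0 + 24·3 + 37·2 = 265
Z: 28·0 + 6·1 + 35·0 + 5·3 + 24·1 + 37·0 = 45
W has the highest Borda score (265).

W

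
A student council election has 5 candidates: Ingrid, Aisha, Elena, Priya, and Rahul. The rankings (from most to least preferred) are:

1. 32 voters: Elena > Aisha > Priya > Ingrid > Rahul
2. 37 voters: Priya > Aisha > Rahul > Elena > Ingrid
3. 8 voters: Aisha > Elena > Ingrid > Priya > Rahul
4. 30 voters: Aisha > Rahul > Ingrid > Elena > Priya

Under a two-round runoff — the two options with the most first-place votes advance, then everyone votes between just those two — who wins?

Aisha

Round 1 first-place votes: Ingrid 0, Aisha 38, Elena 32, Priya 37, Rahul 0.
Aisha and Priya advance.
Runoff: Aisha is preferred to Priya by 70 voters; Priya by 37.
Aisha wins the runoff.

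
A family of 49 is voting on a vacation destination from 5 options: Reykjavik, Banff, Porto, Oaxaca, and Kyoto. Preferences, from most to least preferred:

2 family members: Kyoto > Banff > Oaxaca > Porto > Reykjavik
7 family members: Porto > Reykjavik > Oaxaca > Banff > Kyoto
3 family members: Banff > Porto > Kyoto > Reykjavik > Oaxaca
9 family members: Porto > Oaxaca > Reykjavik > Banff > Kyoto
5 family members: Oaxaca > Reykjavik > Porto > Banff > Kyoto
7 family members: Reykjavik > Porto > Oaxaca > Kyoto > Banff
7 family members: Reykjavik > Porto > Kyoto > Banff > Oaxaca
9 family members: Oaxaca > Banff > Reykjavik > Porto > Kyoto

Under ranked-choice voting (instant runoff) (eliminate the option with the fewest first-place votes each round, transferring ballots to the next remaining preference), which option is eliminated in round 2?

Round 1: Reykjavik 14, Banff 3, Porto 16, Oaxaca 14, Kyoto 2. Eliminate Kyoto.
Round 2: Reykjavik 14, Banff 5, Porto 16, Oaxaca 14. Eliminate Banff.

Banff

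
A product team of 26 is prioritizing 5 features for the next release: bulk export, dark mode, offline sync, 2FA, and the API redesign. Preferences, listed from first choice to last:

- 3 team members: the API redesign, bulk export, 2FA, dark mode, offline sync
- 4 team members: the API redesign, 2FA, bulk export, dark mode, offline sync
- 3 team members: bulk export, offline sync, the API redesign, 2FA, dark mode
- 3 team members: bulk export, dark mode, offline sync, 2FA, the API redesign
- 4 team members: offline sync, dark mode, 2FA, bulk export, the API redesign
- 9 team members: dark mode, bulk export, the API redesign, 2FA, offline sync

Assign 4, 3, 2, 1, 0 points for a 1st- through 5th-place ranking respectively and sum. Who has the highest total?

bulk export: 3·3 + 4·2 + 3·4 + 3·4 + 4·1 + 9·3 = 72
dark mode: 3·1 + 4·1 + 3·0 + 3·3 + 4·3 + 9·4 = 64
offline sync: 3·0 + 4·0 + 3·3 + 3·2 + 4·4 + 9·0 = 31
2FA: 3·2 + 4·3 + 3·1 + 3·1 + 4·2 + 9·1 = 41
the API redesign: 3·4 + 4·4 + 3·2 + 3·0 + 4·0 + 9·2 = 52
bulk export has the highest Borda score (72).

bulk export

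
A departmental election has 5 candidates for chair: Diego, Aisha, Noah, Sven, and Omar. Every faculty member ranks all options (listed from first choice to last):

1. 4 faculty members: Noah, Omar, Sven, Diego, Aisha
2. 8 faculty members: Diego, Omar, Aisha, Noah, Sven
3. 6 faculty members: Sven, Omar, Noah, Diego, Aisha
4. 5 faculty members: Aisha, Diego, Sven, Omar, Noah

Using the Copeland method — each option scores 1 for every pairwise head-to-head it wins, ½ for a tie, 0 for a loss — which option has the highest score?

Diego

Diego: beats Aisha, Noah, Sven, and Omar → score 4.
Aisha: beats Noah and Sven; loses to Diego and Omar → score 2.
Noah: beats Sven; loses to Diego, Aisha, and Omar → score 1.
Sven: loses to Diego, Aisha, Noah, and Omar → score 0.
Omar: beats Aisha, Noah, and Sven; loses to Diego → score 3.
Diego has the best pairwise record.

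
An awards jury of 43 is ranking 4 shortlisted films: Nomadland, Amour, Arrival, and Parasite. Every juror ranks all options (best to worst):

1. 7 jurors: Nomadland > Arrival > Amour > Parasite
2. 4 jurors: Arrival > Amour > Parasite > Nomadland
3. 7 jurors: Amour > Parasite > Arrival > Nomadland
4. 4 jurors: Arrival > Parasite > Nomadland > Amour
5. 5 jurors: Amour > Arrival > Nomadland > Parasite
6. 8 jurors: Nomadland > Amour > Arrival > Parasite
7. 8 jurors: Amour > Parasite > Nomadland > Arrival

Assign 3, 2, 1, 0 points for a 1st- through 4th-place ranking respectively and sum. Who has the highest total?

Amour

Nomadland: 7·3 + 4·0 + 7·0 + 4·1 + 5·1 + 8·3 + 8·1 = 62
Amour: 7·1 + 4·2 + 7·3 + 4·0 + 5·3 + 8·2 + 8·3 = 91
Arrival: 7·2 + 4·3 + 7·1 + 4·3 + 5·2 + 8·1 + 8·0 = 63
Parasite: 7·0 + 4·1 + 7·2 + 4·2 + 5·0 + 8·0 + 8·2 = 42
Amour has the highest Borda score (91).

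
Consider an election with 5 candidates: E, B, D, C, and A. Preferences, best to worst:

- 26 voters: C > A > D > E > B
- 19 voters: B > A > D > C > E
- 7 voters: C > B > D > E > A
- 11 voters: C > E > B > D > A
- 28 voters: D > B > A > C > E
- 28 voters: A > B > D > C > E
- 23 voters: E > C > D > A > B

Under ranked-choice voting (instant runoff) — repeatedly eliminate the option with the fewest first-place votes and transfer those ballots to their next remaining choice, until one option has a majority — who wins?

Round 1: E 23, B 19, D 28, C 44, A 28. Eliminate B.
Round 2: E 23, D 28, C 44, A 47. Eliminate E.
Round 3: D 28, C 67, A 47. Eliminate D.
Round 4: C 67, A 75. A has a majority.

A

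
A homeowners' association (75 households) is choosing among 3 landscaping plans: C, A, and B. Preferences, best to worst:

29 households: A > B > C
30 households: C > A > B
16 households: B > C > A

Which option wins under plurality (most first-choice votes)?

First-place votes: C 30, A 29, B 16.
C has the most first-place votes.

C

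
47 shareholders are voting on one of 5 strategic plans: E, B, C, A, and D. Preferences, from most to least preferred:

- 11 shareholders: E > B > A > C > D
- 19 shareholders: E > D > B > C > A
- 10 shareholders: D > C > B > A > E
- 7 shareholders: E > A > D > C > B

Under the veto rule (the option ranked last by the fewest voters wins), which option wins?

C

Last-place votes: E 10, B 7, C 0, A 19, D 11.
C is ranked last by the fewest voters, so C wins.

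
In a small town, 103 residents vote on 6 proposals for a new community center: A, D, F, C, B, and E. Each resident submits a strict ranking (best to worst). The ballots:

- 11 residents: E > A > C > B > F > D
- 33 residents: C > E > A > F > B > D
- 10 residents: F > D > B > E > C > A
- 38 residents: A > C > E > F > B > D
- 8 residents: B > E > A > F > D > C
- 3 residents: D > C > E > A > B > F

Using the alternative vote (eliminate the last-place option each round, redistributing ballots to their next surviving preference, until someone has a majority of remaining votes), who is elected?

Round 1: A 38, D 3, F 10, C 33, B 8, E 11. Eliminate D.
Round 2: A 38, F 10, C 36, B 8, E 11. Eliminate B.
Round 3: A 38, F 10, C 36, E 19. Eliminate F.
Round 4: A 38, C 36, E 29. Eliminate E.
Round 5: A 57, C 46. A has a majority.

A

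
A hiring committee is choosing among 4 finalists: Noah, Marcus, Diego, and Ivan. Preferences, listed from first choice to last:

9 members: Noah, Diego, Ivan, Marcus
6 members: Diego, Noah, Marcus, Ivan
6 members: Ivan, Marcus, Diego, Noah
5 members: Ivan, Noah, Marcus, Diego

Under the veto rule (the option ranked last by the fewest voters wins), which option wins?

Diego

Last-place votes: Noah 6, Marcus 9, Diego 5, Ivan 6.
Diego is ranked last by the fewest voters, so Diego wins.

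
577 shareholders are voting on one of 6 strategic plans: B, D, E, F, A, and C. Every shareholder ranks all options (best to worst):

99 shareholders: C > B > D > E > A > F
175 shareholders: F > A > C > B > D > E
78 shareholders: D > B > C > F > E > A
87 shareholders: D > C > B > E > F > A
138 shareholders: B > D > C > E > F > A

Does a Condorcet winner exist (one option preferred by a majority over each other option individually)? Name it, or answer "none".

Checking pairwise contests:
C beats B 361–216.
B beats D 412–165.
B beats E 577–0.
B beats F 402–175.
B beats A 402–175.
D beats C 303–274.
Every option loses at least one head-to-head, so there is no Condorcet winner.

none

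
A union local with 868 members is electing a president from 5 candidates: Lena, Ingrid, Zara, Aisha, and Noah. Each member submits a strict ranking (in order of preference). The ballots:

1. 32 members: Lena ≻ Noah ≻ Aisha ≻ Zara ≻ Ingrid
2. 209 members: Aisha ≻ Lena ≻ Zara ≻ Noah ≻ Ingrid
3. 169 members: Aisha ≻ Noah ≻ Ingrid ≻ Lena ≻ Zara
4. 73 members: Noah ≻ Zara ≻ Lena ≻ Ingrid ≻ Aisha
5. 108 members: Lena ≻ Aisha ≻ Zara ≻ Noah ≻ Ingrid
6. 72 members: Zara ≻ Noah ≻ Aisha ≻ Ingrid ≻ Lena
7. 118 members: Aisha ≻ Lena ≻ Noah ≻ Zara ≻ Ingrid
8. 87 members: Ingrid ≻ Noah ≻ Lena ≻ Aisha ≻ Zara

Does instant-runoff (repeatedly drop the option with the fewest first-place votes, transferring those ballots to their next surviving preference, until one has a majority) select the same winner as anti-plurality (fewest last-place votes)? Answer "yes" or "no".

no

Instant-runoff — R1 Lena 140, Ingrid 87, Zara 72, Aisha 496, Noah 73 (Aisha winner). Winner: Aisha.
Anti-plurality — last-place votes: Lena 72, Ingrid 467, Zara 256, Aisha 73, Noah 0. Winner: Noah.
The two methods disagree.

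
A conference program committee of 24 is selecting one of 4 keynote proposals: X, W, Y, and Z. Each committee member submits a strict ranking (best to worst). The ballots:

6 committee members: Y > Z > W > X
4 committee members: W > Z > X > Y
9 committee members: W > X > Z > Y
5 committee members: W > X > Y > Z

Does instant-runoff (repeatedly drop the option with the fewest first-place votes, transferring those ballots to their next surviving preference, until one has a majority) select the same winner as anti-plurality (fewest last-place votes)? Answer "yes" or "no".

Instant-runoff — R1 X 0, W 18, Y 6, Z 0 (W winner). Winner: W.
Anti-plurality — last-place votes: X 6, W 0, Y 13, Z 5. Winner: W.
The two methods agree.

yes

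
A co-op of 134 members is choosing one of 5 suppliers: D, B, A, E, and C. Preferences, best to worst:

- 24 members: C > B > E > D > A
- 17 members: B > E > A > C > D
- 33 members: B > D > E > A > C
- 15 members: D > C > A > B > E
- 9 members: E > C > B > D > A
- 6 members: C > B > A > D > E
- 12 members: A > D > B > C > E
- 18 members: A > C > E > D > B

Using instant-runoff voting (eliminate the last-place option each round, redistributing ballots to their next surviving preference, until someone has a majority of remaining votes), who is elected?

Round 1: D 15, B 50, A 30, E 9, C 30. Eliminate E.
Round 2: D 15, B 50, A 30, C 39. Eliminate D.
Round 3: B 50, A 30, C 54. Eliminate A.
Round 4: B 62, C 72. C has a majority.

C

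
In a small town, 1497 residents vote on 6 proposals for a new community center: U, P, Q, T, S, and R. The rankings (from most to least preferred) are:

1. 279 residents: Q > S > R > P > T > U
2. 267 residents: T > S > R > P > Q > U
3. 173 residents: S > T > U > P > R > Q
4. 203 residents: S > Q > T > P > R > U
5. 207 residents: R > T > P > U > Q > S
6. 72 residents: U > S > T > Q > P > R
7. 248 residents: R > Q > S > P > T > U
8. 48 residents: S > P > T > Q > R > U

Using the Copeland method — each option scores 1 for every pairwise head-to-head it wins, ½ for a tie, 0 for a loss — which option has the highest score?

S

U: loses to P, Q, T, S, and R → score 0.
P: beats U; loses to Q, T, S, and R → score 1.
Q: beats U and P; loses to T, S, and R → score 2.
T: beats U, P, Q, and R; loses to S → score 4.
S: beats U, P, Q, T, and R → score 5.
R: beats U, P, and Q; loses to T and S → score 3.
S has the best pairwise record.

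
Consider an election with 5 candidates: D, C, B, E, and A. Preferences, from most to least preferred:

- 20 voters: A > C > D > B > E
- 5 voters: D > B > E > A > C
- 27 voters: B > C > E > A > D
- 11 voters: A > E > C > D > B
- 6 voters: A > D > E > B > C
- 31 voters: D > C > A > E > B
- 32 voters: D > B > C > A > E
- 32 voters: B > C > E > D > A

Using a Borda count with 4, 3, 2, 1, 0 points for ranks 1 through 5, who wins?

D: 20·2 + 5·4 + 27·0 + 11·1 + 6·3 + 31·4 + 32·4 + 32·1 = 373
C: 20·3 + 5·0 + 27·3 + 11·2 + 6·0 + 31·3 + 32·2 + 32·3 = 416
B: 20·1 + 5·3 + 27·4 + 11·0 + 6·1 + 31·0 + 32·3 + 32·4 = 373
E: 20·0 + 5·2 + 27·2 + 11·3 + 6·2 + 31·1 + 32·0 + 32·2 = 204
A: 20·4 + 5·1 + 27·1 + 11·4 + 6·4 + 31·2 + 32·1 + 32·0 = 274
C has the highest Borda score (416).

C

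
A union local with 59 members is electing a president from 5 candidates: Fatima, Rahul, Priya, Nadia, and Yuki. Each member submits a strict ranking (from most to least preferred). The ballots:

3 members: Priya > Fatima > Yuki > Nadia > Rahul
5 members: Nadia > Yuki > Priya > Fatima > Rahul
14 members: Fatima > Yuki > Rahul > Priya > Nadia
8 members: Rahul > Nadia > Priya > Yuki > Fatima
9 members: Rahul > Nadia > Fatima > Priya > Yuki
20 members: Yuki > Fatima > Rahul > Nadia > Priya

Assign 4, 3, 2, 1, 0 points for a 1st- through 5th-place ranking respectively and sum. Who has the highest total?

Fatima: 3·3 + 5·1 + 14·4 + 8·0 + 9·2 + 20·3 = 148
Rahul: 3·0 + 5·0 + 14·2 + 8·4 + 9·4 + 20·2 = 136
Priya: 3·4 + 5·2 + 14·1 + 8·2 + 9·1 + 20·0 = 61
Nadia: 3·1 + 5·4 + 14·0 + 8·3 + 9·3 + 20·1 = 94
Yuki: 3·2 + 5·3 + 14·3 + 8·1 + 9·0 + 20·4 = 151
Yuki has the highest Borda score (151).

Yuki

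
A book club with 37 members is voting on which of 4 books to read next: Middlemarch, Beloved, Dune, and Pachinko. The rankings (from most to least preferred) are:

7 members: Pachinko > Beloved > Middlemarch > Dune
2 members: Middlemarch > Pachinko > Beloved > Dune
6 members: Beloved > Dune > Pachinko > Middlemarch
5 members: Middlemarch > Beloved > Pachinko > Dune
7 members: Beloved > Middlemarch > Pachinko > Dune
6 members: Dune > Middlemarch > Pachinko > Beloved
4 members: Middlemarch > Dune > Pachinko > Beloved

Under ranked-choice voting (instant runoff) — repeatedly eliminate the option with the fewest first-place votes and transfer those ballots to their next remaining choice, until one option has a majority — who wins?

Round 1: Middlemarch 11, Beloved 13, Dune 6, Pachinko 7. Eliminate Dune.
Round 2: Middlemarch 17, Beloved 13, Pachinko 7. Eliminate Pachinko.
Round 3: Middlemarch 17, Beloved 20. Beloved has a majority.

Beloved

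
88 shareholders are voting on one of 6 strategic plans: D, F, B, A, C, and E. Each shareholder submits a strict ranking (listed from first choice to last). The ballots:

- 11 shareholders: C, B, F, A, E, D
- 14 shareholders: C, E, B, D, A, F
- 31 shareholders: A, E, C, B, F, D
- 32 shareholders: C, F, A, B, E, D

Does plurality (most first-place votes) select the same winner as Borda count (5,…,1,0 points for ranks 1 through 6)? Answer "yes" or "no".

Plurality — first-place votes: D 0, F 0, B 0, A 31, C 57, E 0. Winner: C.
Borda — scores: D 28, F 192, B 212, A 287, C 378, E 223. Winner: C.
The two methods agree.

yes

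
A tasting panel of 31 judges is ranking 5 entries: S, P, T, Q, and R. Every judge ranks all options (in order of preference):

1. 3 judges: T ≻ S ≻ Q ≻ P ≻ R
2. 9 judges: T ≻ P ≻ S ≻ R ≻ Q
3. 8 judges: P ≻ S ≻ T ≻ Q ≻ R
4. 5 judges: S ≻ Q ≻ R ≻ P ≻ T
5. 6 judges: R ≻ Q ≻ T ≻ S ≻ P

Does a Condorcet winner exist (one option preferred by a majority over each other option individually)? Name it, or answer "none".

T

T vs S: 18–13 for T.
T vs P: 18–13 for T.
T vs Q: 20–11 for T.
T vs R: 20–11 for T.
T beats every other option head-to-head.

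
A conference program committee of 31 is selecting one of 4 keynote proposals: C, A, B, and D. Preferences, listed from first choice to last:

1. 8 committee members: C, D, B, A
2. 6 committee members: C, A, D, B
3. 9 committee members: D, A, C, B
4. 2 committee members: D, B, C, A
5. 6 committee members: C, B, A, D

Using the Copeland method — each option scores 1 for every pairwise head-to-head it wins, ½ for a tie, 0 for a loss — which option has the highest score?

C

C: beats A, B, and D → score 3.
A: loses to C, B, and D → score 0.
B: beats A; loses to C and D → score 1.
D: beats A and B; loses to C → score 2.
C has the best pairwise record.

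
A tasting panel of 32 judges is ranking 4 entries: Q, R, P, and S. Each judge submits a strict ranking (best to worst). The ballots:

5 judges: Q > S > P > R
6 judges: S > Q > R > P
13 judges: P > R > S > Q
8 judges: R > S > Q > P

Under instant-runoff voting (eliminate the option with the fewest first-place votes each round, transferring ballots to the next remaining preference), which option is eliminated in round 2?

Round 1: Q 5, R 8, P 13, S 6. Eliminate Q.
Round 2: R 8, P 13, S 11. Eliminate R.

R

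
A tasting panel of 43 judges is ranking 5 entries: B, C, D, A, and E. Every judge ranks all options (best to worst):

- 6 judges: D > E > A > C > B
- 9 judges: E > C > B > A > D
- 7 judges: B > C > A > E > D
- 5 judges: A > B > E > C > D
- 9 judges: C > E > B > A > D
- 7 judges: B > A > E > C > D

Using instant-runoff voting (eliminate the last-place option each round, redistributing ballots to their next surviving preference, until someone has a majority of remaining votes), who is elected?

E

Round 1: B 14, C 9, D 6, A 5, E 9. Eliminate A.
Round 2: B 19, C 9, D 6, E 9. Eliminate D.
Round 3: B 19, C 9, E 15. Eliminate C.
Round 4: B 19, E 24. E has a majority.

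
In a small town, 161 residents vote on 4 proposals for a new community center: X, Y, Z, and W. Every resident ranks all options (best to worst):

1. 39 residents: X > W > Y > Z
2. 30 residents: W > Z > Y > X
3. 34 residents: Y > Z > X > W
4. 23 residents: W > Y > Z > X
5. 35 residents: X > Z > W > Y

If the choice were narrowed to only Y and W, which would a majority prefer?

Voters preferring Y to W: 34; preferring W to Y: 127.
W wins the head-to-head.

W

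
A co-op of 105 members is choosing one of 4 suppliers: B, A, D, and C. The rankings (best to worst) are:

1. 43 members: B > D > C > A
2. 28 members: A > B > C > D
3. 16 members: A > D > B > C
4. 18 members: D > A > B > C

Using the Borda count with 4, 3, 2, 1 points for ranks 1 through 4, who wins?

B

B: 43·4 + 28·3 + 16·2 + 18·2 = 324
A: 43·1 + 28·4 + 16·4 + 18·3 = 273
D: 43·3 + 28·1 + 16·3 + 18·4 = 277
C: 43·2 + 28·2 + 16·1 + 18·1 = 176
B has the highest Borda score (324).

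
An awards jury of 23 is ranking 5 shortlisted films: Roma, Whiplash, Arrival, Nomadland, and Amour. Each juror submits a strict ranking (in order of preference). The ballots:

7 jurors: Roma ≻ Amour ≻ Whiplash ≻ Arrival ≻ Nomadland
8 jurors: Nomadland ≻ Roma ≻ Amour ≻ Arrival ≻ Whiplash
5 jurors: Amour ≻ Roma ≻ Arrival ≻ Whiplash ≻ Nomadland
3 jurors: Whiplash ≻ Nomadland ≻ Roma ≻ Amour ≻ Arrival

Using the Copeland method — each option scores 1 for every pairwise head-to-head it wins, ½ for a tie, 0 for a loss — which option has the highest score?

Roma

Roma: beats Whiplash, Arrival, Nomadland, and Amour → score 4.
Whiplash: beats Nomadland; loses to Roma, Arrival, and Amour → score 1.
Arrival: beats Whiplash and Nomadland; loses to Roma and Amour → score 2.
Nomadland: loses to Roma, Whiplash, Arrival, and Amour → score 0.
Amour: beats Whiplash, Arrival, and Nomadland; loses to Roma → score 3.
Roma has the best pairwise record.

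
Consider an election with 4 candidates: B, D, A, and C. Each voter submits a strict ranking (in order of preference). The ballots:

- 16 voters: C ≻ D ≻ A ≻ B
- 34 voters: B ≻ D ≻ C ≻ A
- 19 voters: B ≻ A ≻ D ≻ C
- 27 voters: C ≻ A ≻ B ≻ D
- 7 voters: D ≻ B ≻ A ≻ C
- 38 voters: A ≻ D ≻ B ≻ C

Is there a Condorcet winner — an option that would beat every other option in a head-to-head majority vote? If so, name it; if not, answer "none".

Checking pairwise contests:
A beats B 81–60.
B beats D 80–61.
C beats A 77–64.
B beats C 98–43.
Every option loses at least one head-to-head, so there is no Condorcet winner.

none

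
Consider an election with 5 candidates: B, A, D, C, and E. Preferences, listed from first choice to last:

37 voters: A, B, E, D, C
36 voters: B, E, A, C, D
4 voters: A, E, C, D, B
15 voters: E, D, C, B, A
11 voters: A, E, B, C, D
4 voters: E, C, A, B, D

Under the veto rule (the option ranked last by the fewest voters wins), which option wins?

E

Last-place votes: B 4, A 15, D 51, C 37, E 0.
E is ranked last by the fewest voters, so E wins.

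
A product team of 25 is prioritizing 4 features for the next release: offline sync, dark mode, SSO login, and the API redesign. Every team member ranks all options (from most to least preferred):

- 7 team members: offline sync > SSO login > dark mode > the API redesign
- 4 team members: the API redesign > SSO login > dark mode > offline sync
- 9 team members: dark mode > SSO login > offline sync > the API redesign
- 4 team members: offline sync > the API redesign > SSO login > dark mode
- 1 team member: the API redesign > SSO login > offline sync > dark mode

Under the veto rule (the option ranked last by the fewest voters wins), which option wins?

Last-place votes: offline sync 4, dark mode 5, SSO login 0, the API redesign 16.
SSO login is ranked last by the fewest voters, so SSO login wins.

SSO login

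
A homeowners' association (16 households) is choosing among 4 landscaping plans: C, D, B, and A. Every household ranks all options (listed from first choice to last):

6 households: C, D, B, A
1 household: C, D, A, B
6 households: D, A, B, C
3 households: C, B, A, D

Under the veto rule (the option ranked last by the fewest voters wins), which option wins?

Last-place votes: C 6, D 3, B 1, A 6.
B is ranked last by the fewest voters, so B wins.

B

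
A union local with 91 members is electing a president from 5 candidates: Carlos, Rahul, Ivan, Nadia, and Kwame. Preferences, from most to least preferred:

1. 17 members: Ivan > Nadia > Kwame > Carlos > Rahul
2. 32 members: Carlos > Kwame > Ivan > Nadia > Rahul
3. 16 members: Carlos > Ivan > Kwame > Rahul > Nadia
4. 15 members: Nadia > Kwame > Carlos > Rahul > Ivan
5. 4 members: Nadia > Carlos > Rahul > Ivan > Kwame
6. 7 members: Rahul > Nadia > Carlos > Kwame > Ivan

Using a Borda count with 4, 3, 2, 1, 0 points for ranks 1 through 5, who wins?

Carlos: 17·1 + 32·4 + 16·4 + 15·2 + 4·3 + 7·2 = 265
Rahul: 17·0 + 32·0 + 16·1 + 15·1 + 4·2 + 7·4 = 67
Ivan: 17·4 + 32·2 + 16·3 + 15·0 + 4·1 + 7·0 = 184
Nadia: 17·3 + 32·1 + 16·0 + 15·4 + 4·4 + 7·3 = 180
Kwame: 17·2 + 32·3 + 16·2 + 15·3 + 4·0 + 7·1 = 214
Carlos has the highest Borda score (265).

Carlos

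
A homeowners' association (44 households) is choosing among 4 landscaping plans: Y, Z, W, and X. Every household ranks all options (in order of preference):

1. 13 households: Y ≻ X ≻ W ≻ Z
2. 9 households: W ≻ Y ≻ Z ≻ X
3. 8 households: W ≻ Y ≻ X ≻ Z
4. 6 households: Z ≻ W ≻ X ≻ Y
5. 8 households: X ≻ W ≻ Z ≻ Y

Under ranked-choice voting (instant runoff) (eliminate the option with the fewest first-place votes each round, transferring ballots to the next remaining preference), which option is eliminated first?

Round 1: Y 13, Z 6, W 17, X 8. Eliminate Z.

Z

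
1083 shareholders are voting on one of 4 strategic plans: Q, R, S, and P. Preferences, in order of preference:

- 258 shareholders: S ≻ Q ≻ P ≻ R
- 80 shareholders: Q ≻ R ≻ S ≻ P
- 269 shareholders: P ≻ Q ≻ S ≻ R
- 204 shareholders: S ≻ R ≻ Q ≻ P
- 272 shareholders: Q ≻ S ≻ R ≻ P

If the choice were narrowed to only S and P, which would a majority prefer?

Voters preferring S to P: 814; preferring P to S: 269.
S wins the head-to-head.

S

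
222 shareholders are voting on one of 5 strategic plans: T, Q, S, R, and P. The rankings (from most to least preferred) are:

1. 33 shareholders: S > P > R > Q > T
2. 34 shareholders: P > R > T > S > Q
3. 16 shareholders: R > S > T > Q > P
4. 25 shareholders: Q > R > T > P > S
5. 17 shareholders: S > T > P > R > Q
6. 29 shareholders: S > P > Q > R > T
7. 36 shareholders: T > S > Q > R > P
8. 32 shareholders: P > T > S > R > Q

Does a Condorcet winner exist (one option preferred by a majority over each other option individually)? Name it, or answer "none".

Checking pairwise contests:
R beats T 137–85.
T beats Q 135–87.
T beats S 127–95.
S beats R 147–75.
S beats P 131–91.
Every option loses at least one head-to-head, so there is no Condorcet winner.

none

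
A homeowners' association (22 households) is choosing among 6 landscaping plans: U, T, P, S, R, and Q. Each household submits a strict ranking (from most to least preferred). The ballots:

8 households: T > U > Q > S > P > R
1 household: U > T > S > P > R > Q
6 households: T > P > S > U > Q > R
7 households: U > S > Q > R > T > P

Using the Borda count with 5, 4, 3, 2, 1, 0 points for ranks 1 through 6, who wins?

U

U: 8·4 + 1·5 + 6·2 + 7·5 = 84
T: 8·5 + 1·4 + 6·5 + 7·1 = 81
P: 8·1 + 1·2 + 6·4 + 7·0 = 34
S: 8·2 + 1·3 + 6·3 + 7·4 = 65
R: 8·0 + 1·1 + 6·0 + 7·2 = 15
Q: 8·3 + 1·0 + 6·1 + 7·3 = 51
U has the highest Borda score (84).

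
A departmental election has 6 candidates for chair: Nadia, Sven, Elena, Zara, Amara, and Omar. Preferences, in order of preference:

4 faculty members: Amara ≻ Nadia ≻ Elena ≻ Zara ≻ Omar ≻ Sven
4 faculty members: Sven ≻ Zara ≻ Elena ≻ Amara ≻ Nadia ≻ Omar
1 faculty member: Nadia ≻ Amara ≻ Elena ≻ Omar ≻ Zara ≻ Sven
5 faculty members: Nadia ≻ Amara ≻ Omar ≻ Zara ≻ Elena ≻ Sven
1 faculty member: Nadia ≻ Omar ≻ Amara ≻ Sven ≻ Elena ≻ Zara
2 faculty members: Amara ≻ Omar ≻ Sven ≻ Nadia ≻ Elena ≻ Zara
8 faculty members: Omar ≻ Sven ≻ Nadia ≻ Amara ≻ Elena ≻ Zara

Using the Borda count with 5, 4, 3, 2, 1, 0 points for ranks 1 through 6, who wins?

Nadia

Nadia: 4·4 + 4·1 + 1·5 + 5·5 + 1·5 + 2·2 + 8·3 = 83
Sven: 4·0 + 4·5 + 1·0 + 5·0 + 1·2 + 2·3 + 8·4 = 60
Elena: 4·3 + 4·3 + 1·3 + 5·1 + 1·1 + 2·1 + 8·1 = 43
Zara: 4·2 + 4·4 + 1·1 + 5·2 + 1·0 + 2·0 + 8·0 = 35
Amara: 4·5 + 4·2 + 1·4 + 5·4 + 1·3 + 2·5 + 8·2 = 81
Omar: 4·1 + 4·0 + 1·2 + 5·3 + 1·4 + 2·4 + 8·5 = 73
Nadia has the highest Borda score (83).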